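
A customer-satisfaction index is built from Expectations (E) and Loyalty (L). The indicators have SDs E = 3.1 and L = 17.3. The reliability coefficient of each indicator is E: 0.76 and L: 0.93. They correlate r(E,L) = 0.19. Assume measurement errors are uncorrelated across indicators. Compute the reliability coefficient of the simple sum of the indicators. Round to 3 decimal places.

0.929

Var(E+L) = 3.1² + 17.3² + 2·[3.1·17.3·0.19] = 308.9 + 20.3794 = 329.279.
Because errors are independent across components, Cov(Tᵢ,Tⱼ) = Cov(Xᵢ,Xⱼ); the off-diagonal part of the true-score variance is the same as above.
True-score variance = [3.1²·0.76 + 17.3²·0.93] + 20.3794 = 285.643 + 20.3794 = 306.023.
Reliability = 306.023 / 329.279 = 0.929.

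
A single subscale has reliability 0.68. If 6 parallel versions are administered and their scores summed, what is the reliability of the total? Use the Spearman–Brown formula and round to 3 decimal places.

0.927

ρ_k = kρ / (1 + (k−1)ρ) = 6·0.68 / (1 + 5·0.68) = 4.080 / 4.400 = 0.927.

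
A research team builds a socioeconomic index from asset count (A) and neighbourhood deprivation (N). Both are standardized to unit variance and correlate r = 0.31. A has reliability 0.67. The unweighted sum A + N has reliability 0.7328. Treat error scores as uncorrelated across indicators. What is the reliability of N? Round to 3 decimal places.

0.630

Var(A+N) = 2 + 2·0.31 = 2.620.
True-score variance = ρ_A + ρ_N + 2·0.31, so 0.7328 = (0.67 + ρ_N + 0.62) / 2.620.
ρ_N = 0.7328·2.620 − 0.67 − 0.62 = 0.630.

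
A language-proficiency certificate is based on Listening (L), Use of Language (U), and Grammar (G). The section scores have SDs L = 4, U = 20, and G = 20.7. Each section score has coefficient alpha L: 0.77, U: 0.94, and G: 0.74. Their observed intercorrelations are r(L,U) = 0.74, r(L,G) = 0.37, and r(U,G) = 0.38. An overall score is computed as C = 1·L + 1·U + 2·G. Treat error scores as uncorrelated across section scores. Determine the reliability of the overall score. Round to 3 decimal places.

Var(C) = 4² + 20² + 2²·20.7² + 2·[4·20·0.74 + 2·4·20.7·0.37 + 2·20·20.7·0.38] = 2129.96 + 870.224 = 3000.18.
With uncorrelated errors the cross-covariances are all true-score covariance, so they carry over unchanged; only the diagonal terms shrink to ρᵢσᵢ².
True-score variance = [4²·0.77 + 20²·0.94 + 2²·20.7²·0.74] + 870.224 = 1656.65 + 870.224 = 2526.87.
Reliability = 2526.87 / 3000.18 = 0.842.

0.842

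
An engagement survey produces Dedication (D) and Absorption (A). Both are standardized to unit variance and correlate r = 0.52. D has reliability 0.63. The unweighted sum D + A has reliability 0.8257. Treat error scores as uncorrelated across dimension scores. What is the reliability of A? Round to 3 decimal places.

Var(D+A) = 2 + 2·0.52 = 3.040.
True-score variance = ρ_D + ρ_A + 2·0.52, so 0.8257 = (0.63 + ρ_A + 1.04) / 3.040.
ρ_A = 0.8257·3.040 − 0.63 − 1.04 = 0.840.

0.840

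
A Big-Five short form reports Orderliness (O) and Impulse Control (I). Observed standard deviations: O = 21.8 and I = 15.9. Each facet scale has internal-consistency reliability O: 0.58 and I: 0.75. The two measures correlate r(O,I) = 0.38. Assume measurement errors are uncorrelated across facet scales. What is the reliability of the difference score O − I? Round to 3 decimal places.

0.434

Var(O−I) = 21.8² + 15.9² − 2·21.8·15.9·0.38 = 728.05 − 263.431 = 464.619.
With uncorrelated errors the cross-covariances are all true-score covariance, so they carry over unchanged; only the diagonal terms shrink to ρᵢσᵢ².
True-score variance = [21.8²·0.58 + 15.9²·0.75] − 263.431 = 465.247 − 263.431 = 201.815.
Reliability = 201.815 / 464.619 = 0.434.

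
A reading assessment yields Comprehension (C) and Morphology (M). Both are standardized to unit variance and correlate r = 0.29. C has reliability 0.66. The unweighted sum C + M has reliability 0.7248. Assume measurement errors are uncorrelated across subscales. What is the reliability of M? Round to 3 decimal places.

Var(C+M) = 2 + 2·0.29 = 2.580.
True-score variance = ρ_C + ρ_M + 2·0.29, so 0.7248 = (0.66 + ρ_M + 0.58) / 2.580.
ρ_M = 0.7248·2.580 − 0.66 − 0.58 = 0.630.

0.630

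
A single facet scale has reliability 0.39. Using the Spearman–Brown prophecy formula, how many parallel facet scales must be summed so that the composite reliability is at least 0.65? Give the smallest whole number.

3

k ≥ ρ*(1−ρ₁)/(ρ₁(1−ρ*)) = 0.65·0.61 / (0.39·0.35) = 2.905.
Smallest integer k = 3.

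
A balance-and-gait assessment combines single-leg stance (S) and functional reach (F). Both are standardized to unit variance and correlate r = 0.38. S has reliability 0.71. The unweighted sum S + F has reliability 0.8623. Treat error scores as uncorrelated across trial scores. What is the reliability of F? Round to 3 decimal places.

Var(S+F) = 2 + 2·0.38 = 2.760.
True-score variance = ρ_S + ρ_F + 2·0.38, so 0.8623 = (0.71 + ρ_F + 0.76) / 2.760.
ρ_F = 0.8623·2.760 − 0.71 − 0.76 = 0.910.

0.910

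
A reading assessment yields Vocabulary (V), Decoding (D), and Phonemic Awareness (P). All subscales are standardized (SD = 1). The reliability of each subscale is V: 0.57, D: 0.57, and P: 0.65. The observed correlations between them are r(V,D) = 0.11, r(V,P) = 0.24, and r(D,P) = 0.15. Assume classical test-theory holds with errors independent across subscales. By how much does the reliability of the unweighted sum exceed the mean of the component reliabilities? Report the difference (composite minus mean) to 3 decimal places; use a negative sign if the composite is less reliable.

0.101

Var(sum) = 3 + 1 = 4; true-score variance = 1.79 + 1 = 2.79; composite reliability = 0.6975.
Mean component reliability = 0.5967.
Difference = 0.6975 − 0.5967 = 0.101.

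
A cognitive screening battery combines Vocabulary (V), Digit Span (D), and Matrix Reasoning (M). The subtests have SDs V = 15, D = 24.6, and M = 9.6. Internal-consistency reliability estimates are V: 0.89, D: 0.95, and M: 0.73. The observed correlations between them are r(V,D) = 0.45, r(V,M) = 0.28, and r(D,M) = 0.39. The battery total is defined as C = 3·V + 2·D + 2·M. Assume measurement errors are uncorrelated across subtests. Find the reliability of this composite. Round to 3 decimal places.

Var(C) = 3²·15² + 2²·24.6² + 2²·9.6² + 2·[6·15·24.6·0.45 + 6·15·9.6·0.28 + 4·24.6·9.6·0.39] = 4814.28 + 3213.26 = 8027.54.
Because errors are independent across components, Cov(Tᵢ,Tⱼ) = Cov(Xᵢ,Xⱼ); the off-diagonal part of the true-score variance is the same as above.
True-score variance = [3²·15²·0.89 + 2²·24.6²·0.95 + 2²·9.6²·0.73] + 3213.26 = 4370.97 + 3213.26 = 7584.22.
Reliability = 7584.22 / 8027.54 = 0.945.

0.945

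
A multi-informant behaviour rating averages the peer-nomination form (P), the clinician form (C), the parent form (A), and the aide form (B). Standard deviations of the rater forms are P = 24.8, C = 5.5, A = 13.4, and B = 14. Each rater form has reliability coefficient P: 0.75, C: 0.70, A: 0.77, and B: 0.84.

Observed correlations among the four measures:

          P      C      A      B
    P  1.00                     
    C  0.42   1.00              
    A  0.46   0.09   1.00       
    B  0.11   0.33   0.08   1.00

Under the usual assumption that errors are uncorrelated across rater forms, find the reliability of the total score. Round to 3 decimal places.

0.854

Var(P+C+A+B) = 24.8² + 5.5² + 13.4² + 14² + 2·[24.8·5.5·0.42 + 24.8·13.4·0.46 + 24.8·14·0.11 + 5.5·13.4·0.09 + 5.5·14·0.33 + 13.4·14·0.08] = 1020.85 + 590.796 = 1611.65.
Because errors are independent across components, Cov(Tᵢ,Tⱼ) = Cov(Xᵢ,Xⱼ); the off-diagonal part of the true-score variance is the same as above.
True-score variance = [24.8²·0.75 + 5.5²·0.70 + 13.4²·0.77 + 14²·0.84] + 590.796 = 785.356 + 590.796 = 1376.15.
Reliability = 1376.15 / 1611.65 = 0.854.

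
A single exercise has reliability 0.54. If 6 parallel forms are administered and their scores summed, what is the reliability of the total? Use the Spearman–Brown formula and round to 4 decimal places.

ρ_k = kρ / (1 + (k−1)ρ) = 6·0.54 / (1 + 5·0.54) = 3.240 / 3.700 = 0.8757.

0.8757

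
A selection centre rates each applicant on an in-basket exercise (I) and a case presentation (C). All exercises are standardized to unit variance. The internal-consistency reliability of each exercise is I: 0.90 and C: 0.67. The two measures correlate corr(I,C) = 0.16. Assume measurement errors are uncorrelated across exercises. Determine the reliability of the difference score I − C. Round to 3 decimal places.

0.744

Var(I−C) = 1 + 1 − 2·0.16 = 2 − 0.32 = 1.68.
Under uncorrelated errors the observed covariances equal the true-score covariances, so only the own-variance terms attenuate.
True-score variance = [0.90 + 0.67] − 0.32 = 1.57 − 0.32 = 1.25.
Reliability = 1.25 / 1.68 = 0.744.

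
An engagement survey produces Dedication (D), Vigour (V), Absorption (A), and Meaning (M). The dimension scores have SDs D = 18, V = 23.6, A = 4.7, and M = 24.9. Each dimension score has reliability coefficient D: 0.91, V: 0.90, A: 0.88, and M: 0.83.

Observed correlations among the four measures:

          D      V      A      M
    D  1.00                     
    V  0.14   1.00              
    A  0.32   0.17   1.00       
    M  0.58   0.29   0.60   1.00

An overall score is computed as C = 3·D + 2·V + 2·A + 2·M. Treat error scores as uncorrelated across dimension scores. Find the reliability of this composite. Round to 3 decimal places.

Var(C) = 3²·18² + 2²·23.6² + 2²·4.7² + 2²·24.9² + 2·[6·18·23.6·0.14 + 6·18·4.7·0.32 + 6·18·24.9·0.58 + 4·23.6·4.7·0.17 + 4·23.6·24.9·0.29 + 4·4.7·24.9·0.60] = 7712.24 + 6233.92 = 13946.2.
With uncorrelated errors the cross-covariances are all true-score covariance, so they carry over unchanged; only the diagonal terms shrink to ρᵢσᵢ².
True-score variance = [3²·18²·0.91 + 2²·23.6²·0.90 + 2²·4.7²·0.88 + 2²·24.9²·0.83] + 6233.92 = 6794.81 + 6233.92 = 13028.7.
Reliability = 13028.7 / 13946.2 = 0.934.

0.934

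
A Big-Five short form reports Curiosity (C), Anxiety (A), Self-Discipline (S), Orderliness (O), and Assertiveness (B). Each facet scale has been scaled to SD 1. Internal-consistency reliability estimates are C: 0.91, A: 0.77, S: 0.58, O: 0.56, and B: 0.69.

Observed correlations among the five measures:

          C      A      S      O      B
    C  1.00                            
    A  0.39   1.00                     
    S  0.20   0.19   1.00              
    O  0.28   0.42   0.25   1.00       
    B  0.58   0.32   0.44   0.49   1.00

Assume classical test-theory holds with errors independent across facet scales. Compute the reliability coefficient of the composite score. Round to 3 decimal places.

0.877

Var(C+A+S+O+B) = 5 + 2·[0.39 + 0.20 + 0.28 + 0.58 + 0.19 + 0.42 + 0.32 + 0.25 + 0.44 + 0.49] = 5 + 7.12 = 12.12.
With uncorrelated errors the cross-covariances are all true-score covariance, so they carry over unchanged; only the diagonal terms shrink to ρᵢσᵢ².
True-score variance = [0.91 + 0.77 + 0.58 + 0.56 + 0.69] + 7.12 = 3.51 + 7.12 = 10.63.
Reliability = 10.63 / 12.12 = 0.877.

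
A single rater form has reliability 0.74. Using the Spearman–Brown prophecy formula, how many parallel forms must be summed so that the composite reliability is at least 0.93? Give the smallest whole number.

5

k ≥ ρ*(1−ρ₁)/(ρ₁(1−ρ*)) = 0.93·0.26 / (0.74·0.07) = 4.668.
Smallest integer k = 5.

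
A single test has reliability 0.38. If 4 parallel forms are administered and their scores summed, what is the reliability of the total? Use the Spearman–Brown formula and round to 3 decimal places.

0.710

ρ_k = kρ / (1 + (k−1)ρ) = 4·0.38 / (1 + 3·0.38) = 1.520 / 2.140 = 0.710.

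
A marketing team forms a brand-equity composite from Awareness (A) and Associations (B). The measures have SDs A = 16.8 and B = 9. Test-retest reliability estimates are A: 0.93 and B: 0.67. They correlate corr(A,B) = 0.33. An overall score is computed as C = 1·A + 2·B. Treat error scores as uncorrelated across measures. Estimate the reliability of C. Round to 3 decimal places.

0.843

Var(C) = 16.8² + 2²·9² + 2·[2·16.8·9·0.33] = 606.24 + 199.584 = 805.824.
With uncorrelated errors the cross-covariances are all true-score covariance, so they carry over unchanged; only the diagonal terms shrink to ρᵢσᵢ².
True-score variance = [16.8²·0.93 + 2²·9²·0.67] + 199.584 = 479.563 + 199.584 = 679.147.
Reliability = 679.147 / 805.824 = 0.843.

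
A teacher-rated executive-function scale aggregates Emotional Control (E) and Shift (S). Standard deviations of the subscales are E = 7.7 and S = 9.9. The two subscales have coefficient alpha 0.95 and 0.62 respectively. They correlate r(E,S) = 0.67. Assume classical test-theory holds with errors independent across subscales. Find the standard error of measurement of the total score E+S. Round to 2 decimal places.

6.34

Var(total) = 157.3 + 102.148 = 259.448.
True-score variance = 117.092 + 102.148 = 219.24, so reliability = 0.8450.
Error variance = 259.448 − 219.24 = 40.2083; SEM = √40.2083 = 6.34.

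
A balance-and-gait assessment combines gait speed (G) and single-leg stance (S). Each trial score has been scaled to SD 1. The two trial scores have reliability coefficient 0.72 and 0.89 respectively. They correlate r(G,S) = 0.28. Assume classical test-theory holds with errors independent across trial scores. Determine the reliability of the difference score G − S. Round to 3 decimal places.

0.729

Var(G−S) = 1 + 1 − 2·0.28 = 2 − 0.56 = 1.44.
Because errors are independent across components, Cov(Tᵢ,Tⱼ) = Cov(Xᵢ,Xⱼ); the off-diagonal part of the true-score variance is the same as above.
True-score variance = [0.72 + 0.89] − 0.56 = 1.61 − 0.56 = 1.05.
Reliability = 1.05 / 1.44 = 0.729.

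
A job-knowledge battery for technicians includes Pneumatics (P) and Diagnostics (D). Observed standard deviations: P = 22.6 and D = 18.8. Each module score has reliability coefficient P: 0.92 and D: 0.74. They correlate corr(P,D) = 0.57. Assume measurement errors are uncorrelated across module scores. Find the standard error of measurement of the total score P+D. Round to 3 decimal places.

11.522

Var(total) = 864.2 + 484.363 = 1348.56.
True-score variance = 731.445 + 484.363 = 1215.81, so reliability = 0.9016.
Error variance = 1348.56 − 1215.81 = 132.755; SEM = √132.755 = 11.522.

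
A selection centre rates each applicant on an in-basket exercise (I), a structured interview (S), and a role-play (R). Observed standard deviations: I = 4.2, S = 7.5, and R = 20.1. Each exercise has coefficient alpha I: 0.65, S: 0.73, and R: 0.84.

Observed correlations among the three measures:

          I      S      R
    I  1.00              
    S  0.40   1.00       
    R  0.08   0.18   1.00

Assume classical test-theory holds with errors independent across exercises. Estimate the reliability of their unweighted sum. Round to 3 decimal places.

Var(I+S+R) = 4.2² + 7.5² + 20.1² + 2·[4.2·7.5·0.40 + 4.2·20.1·0.08 + 7.5·20.1·0.18] = 477.9 + 92.9772 = 570.877.
Because errors are independent across components, Cov(Tᵢ,Tⱼ) = Cov(Xᵢ,Xⱼ); the off-diagonal part of the true-score variance is the same as above.
True-score variance = [4.2²·0.65 + 7.5²·0.73 + 20.1²·0.84] + 92.9772 = 391.897 + 92.9772 = 484.874.
Reliability = 484.874 / 570.877 = 0.849.

0.849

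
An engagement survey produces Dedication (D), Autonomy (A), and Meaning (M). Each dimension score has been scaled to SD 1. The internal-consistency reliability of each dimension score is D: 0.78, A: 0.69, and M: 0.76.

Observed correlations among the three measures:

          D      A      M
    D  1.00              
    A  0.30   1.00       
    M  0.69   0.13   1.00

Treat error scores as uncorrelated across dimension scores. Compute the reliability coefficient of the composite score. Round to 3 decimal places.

0.853

Var(D+A+M) = 3 + 2·[0.30 + 0.69 + 0.13] = 3 + 2.24 = 5.24.
Because errors are independent across components, Cov(Tᵢ,Tⱼ) = Cov(Xᵢ,Xⱼ); the off-diagonal part of the true-score variance is the same as above.
True-score variance = [0.78 + 0.69 + 0.76] + 2.24 = 2.23 + 2.24 = 4.47.
Reliability = 4.47 / 5.24 = 0.853.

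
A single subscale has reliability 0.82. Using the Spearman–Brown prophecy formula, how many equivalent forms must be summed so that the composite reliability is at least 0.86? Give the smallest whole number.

k ≥ ρ*(1−ρ₁)/(ρ₁(1−ρ*)) = 0.86·0.18 / (0.82·0.14) = 1.348.
Smallest integer k = 2.

2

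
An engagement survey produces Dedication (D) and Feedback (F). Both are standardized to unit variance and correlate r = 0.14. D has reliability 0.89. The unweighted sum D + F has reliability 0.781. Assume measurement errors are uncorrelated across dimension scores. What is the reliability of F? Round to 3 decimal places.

Var(D+F) = 2 + 2·0.14 = 2.280.
True-score variance = ρ_D + ρ_F + 2·0.14, so 0.781 = (0.89 + ρ_F + 0.28) / 2.280.
ρ_F = 0.781·2.280 − 0.89 − 0.28 = 0.611.

0.611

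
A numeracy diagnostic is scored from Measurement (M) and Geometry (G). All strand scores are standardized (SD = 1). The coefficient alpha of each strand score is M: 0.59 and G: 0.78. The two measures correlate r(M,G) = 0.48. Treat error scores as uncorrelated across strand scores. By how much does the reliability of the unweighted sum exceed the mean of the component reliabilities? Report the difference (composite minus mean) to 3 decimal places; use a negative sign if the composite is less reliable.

Var(sum) = 2 + 0.96 = 2.96; true-score variance = 1.37 + 0.96 = 2.33; composite reliability = 0.7872.
Mean component reliability = 0.6850.
Difference = 0.7872 − 0.6850 = 0.102.

0.102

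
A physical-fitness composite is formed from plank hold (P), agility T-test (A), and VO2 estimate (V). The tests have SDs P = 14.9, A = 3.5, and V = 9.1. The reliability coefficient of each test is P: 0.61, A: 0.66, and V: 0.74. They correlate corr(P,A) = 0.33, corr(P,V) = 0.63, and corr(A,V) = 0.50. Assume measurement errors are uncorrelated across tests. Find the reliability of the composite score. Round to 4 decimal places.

0.7974

Var(P+A+V) = 14.9² + 3.5² + 9.1² + 2·[14.9·3.5·0.33 + 14.9·9.1·0.63 + 3.5·9.1·0.50] = 317.07 + 237.112 = 554.182.
Because errors are independent across components, Cov(Tᵢ,Tⱼ) = Cov(Xᵢ,Xⱼ); the off-diagonal part of the true-score variance is the same as above.
True-score variance = [14.9²·0.61 + 3.5²·0.66 + 9.1²·0.74] + 237.112 = 204.791 + 237.112 = 441.903.
Reliability = 441.903 / 554.182 = 0.7974.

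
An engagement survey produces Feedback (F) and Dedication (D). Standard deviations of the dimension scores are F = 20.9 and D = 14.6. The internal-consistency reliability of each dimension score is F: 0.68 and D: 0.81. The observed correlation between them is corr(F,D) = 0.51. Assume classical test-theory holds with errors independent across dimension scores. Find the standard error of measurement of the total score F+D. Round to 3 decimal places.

Var(total) = 649.97 + 311.243 = 961.213.
True-score variance = 469.69 + 311.243 = 780.933, so reliability = 0.8124.
Error variance = 961.213 − 780.933 = 180.28; SEM = √180.28 = 13.427.

13.427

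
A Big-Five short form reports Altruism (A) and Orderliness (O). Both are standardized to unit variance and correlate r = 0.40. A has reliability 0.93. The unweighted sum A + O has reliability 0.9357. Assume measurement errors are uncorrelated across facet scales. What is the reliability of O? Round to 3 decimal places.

Var(A+O) = 2 + 2·0.40 = 2.800.
True-score variance = ρ_A + ρ_O + 2·0.40, so 0.9357 = (0.93 + ρ_O + 0.80) / 2.800.
ρ_O = 0.9357·2.800 − 0.93 − 0.80 = 0.890.

0.890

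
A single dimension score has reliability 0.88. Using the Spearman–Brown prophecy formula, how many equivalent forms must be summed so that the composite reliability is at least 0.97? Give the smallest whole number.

k ≥ ρ*(1−ρ₁)/(ρ₁(1−ρ*)) = 0.97·0.12 / (0.88·0.03) = 4.409.
Smallest integer k = 5.

5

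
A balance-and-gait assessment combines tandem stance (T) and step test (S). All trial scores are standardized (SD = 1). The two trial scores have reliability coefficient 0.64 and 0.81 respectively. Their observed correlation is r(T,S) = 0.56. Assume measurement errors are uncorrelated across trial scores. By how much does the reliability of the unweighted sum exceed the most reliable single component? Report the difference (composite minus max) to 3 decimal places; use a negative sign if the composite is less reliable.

0.014

Var(sum) = 2 + 1.12 = 3.12; true-score variance = 1.45 + 1.12 = 2.57; composite reliability = 0.8237.
Max component reliability = 0.8100.
Difference = 0.8237 − 0.8100 = 0.014.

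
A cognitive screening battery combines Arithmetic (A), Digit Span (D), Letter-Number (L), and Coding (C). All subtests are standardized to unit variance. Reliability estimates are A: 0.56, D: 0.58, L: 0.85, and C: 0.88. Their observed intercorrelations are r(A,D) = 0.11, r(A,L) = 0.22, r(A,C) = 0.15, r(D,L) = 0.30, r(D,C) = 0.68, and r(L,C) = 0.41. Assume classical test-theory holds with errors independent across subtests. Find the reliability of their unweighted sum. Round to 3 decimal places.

0.854

Var(A+D+L+C) = 4 + 2·[0.11 + 0.22 + 0.15 + 0.30 + 0.68 + 0.41] = 4 + 3.74 = 7.74.
With uncorrelated errors the cross-covariances are all true-score covariance, so they carry over unchanged; only the diagonal terms shrink to ρᵢσᵢ².
True-score variance = [0.56 + 0.58 + 0.85 + 0.88] + 3.74 = 2.87 + 3.74 = 6.61.
Reliability = 6.61 / 7.74 = 0.854.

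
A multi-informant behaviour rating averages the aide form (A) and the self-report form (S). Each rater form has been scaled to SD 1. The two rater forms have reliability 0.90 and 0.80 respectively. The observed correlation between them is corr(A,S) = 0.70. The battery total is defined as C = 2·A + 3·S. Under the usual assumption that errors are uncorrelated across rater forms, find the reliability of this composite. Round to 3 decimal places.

Var(C) = 2² + 3² + 2·[6·0.70] = 13 + 8.4 = 21.4.
Because errors are independent across components, Cov(Tᵢ,Tⱼ) = Cov(Xᵢ,Xⱼ); the off-diagonal part of the true-score variance is the same as above.
True-score variance = [2²·0.90 + 3²·0.80] + 8.4 = 10.8 + 8.4 = 19.2.
Reliability = 19.2 / 21.4 = 0.897.

0.897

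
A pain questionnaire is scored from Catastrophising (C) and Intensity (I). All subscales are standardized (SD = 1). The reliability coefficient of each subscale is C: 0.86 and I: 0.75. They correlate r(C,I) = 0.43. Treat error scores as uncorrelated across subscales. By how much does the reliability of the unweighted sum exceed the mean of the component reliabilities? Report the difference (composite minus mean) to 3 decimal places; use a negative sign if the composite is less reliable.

0.059

Var(sum) = 2 + 0.86 = 2.86; true-score variance = 1.61 + 0.86 = 2.47; composite reliability = 0.8636.
Mean component reliability = 0.8050.
Difference = 0.8636 − 0.8050 = 0.059.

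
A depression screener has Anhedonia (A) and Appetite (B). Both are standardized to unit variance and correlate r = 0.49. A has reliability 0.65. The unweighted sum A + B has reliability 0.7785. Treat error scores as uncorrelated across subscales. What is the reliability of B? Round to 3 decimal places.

0.690

Var(A+B) = 2 + 2·0.49 = 2.980.
True-score variance = ρ_A + ρ_B + 2·0.49, so 0.7785 = (0.65 + ρ_B + 0.98) / 2.980.
ρ_B = 0.7785·2.980 − 0.65 − 0.98 = 0.690.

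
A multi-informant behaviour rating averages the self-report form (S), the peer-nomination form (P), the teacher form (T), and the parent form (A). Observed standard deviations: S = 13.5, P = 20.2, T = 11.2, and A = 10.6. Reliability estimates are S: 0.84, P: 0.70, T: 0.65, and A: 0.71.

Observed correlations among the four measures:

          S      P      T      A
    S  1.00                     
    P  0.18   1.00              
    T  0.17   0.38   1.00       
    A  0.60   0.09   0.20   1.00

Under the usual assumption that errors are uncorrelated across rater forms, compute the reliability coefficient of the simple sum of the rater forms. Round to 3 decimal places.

0.838

Var(S+P+T+A) = 13.5² + 20.2² + 11.2² + 10.6² + 2·[13.5·20.2·0.18 + 13.5·11.2·0.17 + 13.5·10.6·0.60 + 20.2·11.2·0.38 + 20.2·10.6·0.09 + 11.2·10.6·0.20] = 828.09 + 579.272 = 1407.36.
With uncorrelated errors the cross-covariances are all true-score covariance, so they carry over unchanged; only the diagonal terms shrink to ρᵢσᵢ².
True-score variance = [13.5²·0.84 + 20.2²·0.70 + 11.2²·0.65 + 10.6²·0.71] + 579.272 = 600.03 + 579.272 = 1179.3.
Reliability = 1179.3 / 1407.36 = 0.838.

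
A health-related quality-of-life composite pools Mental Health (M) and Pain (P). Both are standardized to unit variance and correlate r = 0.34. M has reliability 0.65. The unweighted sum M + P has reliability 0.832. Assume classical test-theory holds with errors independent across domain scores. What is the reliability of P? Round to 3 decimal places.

0.900

Var(M+P) = 2 + 2·0.34 = 2.680.
True-score variance = ρ_M + ρ_P + 2·0.34, so 0.832 = (0.65 + ρ_P + 0.68) / 2.680.
ρ_P = 0.832·2.680 − 0.65 − 0.68 = 0.900.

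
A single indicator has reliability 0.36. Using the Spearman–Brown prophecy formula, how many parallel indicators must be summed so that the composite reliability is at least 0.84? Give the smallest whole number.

k ≥ ρ*(1−ρ₁)/(ρ₁(1−ρ*)) = 0.84·0.64 / (0.36·0.16) = 9.333.
Smallest integer k = 10.

10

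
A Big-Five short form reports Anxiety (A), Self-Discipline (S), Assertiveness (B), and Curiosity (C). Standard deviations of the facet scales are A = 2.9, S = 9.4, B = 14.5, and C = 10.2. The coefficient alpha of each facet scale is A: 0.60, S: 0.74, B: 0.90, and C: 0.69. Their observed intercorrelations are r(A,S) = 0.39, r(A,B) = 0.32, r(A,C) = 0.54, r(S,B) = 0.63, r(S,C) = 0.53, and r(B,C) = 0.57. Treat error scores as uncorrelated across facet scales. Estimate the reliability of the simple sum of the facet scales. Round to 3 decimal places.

Var(A+S+B+C) = 2.9² + 9.4² + 14.5² + 10.2² + 2·[2.9·9.4·0.39 + 2.9·14.5·0.32 + 2.9·10.2·0.54 + 9.4·14.5·0.63 + 9.4·10.2·0.53 + 14.5·10.2·0.57] = 411.06 + 522.098 = 933.158.
Because errors are independent across components, Cov(Tᵢ,Tⱼ) = Cov(Xᵢ,Xⱼ); the off-diagonal part of the true-score variance is the same as above.
True-score variance = [2.9²·0.60 + 9.4²·0.74 + 14.5²·0.90 + 10.2²·0.69] + 522.098 = 331.445 + 522.098 = 853.543.
Reliability = 853.543 / 933.158 = 0.915.

0.915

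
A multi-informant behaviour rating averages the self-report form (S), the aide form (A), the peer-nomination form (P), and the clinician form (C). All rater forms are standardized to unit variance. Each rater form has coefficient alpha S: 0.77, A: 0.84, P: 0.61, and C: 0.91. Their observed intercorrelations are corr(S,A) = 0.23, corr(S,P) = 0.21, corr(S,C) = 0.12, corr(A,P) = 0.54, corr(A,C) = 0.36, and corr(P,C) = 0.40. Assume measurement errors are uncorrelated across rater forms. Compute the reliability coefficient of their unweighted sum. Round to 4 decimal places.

Var(S+A+P+C) = 4 + 2·[0.23 + 0.21 + 0.12 + 0.54 + 0.36 + 0.40] = 4 + 3.72 = 7.72.
Under uncorrelated errors the observed covariances equal the true-score covariances, so only the own-variance terms attenuate.
True-score variance = [0.77 + 0.84 + 0.61 + 0.91] + 3.72 = 3.13 + 3.72 = 6.85.
Reliability = 6.85 / 7.72 = 0.8873.

0.8873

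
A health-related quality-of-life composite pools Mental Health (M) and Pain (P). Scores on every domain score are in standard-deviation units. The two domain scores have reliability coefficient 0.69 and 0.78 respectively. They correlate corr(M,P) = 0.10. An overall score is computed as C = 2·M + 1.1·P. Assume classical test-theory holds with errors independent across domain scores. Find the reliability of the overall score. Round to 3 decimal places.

0.733

Var(C) = 2² + 1.1² + 2·[2.2·0.10] = 5.21 + 0.44 = 5.65.
Under uncorrelated errors the observed covariances equal the true-score covariances, so only the own-variance terms attenuate.
True-score variance = [2²·0.69 + 1.1²·0.78] + 0.44 = 3.7038 + 0.44 = 4.1438.
Reliability = 4.1438 / 5.65 = 0.733.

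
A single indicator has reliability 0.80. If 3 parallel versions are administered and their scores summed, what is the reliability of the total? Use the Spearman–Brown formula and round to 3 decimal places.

0.923

ρ_k = kρ / (1 + (k−1)ρ) = 3·0.80 / (1 + 2·0.80) = 2.400 / 2.600 = 0.923.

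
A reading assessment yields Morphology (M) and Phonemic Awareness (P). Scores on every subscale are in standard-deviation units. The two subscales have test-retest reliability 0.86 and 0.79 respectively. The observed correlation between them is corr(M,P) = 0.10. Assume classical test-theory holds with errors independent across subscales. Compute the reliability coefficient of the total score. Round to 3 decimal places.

0.841

Var(M+P) = 2 + 2·[0.10] = 2 + 0.2 = 2.2.
Under uncorrelated errors the observed covariances equal the true-score covariances, so only the own-variance terms attenuate.
True-score variance = [0.86 + 0.79] + 0.2 = 1.65 + 0.2 = 1.85.
Reliability = 1.85 / 2.2 = 0.841.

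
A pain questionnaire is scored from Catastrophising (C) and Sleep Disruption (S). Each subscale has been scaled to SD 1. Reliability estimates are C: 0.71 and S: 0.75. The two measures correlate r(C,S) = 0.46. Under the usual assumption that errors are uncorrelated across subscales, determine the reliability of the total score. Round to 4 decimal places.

Var(C+S) = 2 + 2·[0.46] = 2 + 0.92 = 2.92.
Under uncorrelated errors the observed covariances equal the true-score covariances, so only the own-variance terms attenuate.
True-score variance = [0.71 + 0.75] + 0.92 = 1.46 + 0.92 = 2.38.
Reliability = 2.38 / 2.92 = 0.8151.

0.8151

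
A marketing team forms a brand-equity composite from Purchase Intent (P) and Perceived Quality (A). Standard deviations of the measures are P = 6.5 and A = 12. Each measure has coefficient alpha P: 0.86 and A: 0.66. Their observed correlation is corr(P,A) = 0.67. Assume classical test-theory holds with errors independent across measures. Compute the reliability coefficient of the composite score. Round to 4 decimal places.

Var(P+A) = 6.5² + 12² + 2·[6.5·12·0.67] = 186.25 + 104.52 = 290.77.
Because errors are independent across components, Cov(Tᵢ,Tⱼ) = Cov(Xᵢ,Xⱼ); the off-diagonal part of the true-score variance is the same as above.
True-score variance = [6.5²·0.86 + 12²·0.66] + 104.52 = 131.375 + 104.52 = 235.895.
Reliability = 235.895 / 290.77 = 0.8113.

0.8113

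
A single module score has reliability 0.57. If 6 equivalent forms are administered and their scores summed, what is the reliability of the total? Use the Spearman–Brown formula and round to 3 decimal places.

ρ_k = kρ / (1 + (k−1)ρ) = 6·0.57 / (1 + 5·0.57) = 3.420 / 3.850 = 0.888.

0.888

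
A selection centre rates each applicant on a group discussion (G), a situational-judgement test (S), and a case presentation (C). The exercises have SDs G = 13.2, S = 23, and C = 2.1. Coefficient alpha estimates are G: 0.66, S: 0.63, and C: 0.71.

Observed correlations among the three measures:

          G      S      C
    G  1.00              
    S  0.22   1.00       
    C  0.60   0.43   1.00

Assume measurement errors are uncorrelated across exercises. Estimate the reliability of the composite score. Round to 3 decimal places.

Var(G+S+C) = 13.2² + 23² + 2.1² + 2·[13.2·23·0.22 + 13.2·2.1·0.60 + 23·2.1·0.43] = 707.65 + 208.386 = 916.036.
With uncorrelated errors the cross-covariances are all true-score covariance, so they carry over unchanged; only the diagonal terms shrink to ρᵢσᵢ².
True-score variance = [13.2²·0.66 + 23²·0.63 + 2.1²·0.71] + 208.386 = 451.399 + 208.386 = 659.785.
Reliability = 659.785 / 916.036 = 0.720.

0.720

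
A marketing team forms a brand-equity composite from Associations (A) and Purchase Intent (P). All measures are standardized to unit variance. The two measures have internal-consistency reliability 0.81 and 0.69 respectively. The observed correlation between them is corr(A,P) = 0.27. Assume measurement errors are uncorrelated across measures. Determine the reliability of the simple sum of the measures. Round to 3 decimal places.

Var(A+P) = 2 + 2·[0.27] = 2 + 0.54 = 2.54.
Under uncorrelated errors the observed covariances equal the true-score covariances, so only the own-variance terms attenuate.
True-score variance = [0.81 + 0.69] + 0.54 = 1.5 + 0.54 = 2.04.
Reliability = 2.04 / 2.54 = 0.803.

0.803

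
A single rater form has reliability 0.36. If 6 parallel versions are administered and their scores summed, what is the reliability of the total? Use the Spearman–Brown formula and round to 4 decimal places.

0.7714

ρ_k = kρ / (1 + (k−1)ρ) = 6·0.36 / (1 + 5·0.36) = 2.160 / 2.800 = 0.7714.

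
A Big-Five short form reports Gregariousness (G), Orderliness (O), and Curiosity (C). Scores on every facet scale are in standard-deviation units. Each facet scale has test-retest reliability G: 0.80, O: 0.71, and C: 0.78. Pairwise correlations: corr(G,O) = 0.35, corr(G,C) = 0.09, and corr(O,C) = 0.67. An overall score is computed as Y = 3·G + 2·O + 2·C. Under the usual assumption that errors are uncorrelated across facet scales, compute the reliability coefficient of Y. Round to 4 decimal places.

0.8611

Var(Y) = 3² + 2² + 2² + 2·[6·0.35 + 6·0.09 + 4·0.67] = 17 + 10.64 = 27.64.
Under uncorrelated errors the observed covariances equal the true-score covariances, so only the own-variance terms attenuate.
True-score variance = [3²·0.80 + 2²·0.71 + 2²·0.78] + 10.64 = 13.16 + 10.64 = 23.8.
Reliability = 23.8 / 27.64 = 0.8611.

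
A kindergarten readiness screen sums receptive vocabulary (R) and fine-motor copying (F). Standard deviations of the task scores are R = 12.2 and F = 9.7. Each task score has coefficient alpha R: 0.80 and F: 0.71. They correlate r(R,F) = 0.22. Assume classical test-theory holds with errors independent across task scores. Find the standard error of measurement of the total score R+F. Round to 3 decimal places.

7.553

Var(total) = 242.93 + 52.0696 = 295.
True-score variance = 185.876 + 52.0696 = 237.945, so reliability = 0.8066.
Error variance = 295 − 237.945 = 57.0541; SEM = √57.0541 = 7.553.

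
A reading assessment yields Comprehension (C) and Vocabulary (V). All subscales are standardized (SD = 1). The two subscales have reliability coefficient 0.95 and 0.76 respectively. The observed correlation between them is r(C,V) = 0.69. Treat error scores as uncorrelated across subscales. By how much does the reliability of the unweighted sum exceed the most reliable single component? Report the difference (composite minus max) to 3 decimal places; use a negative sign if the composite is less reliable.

Var(sum) = 2 + 1.38 = 3.38; true-score variance = 1.71 + 1.38 = 3.09; composite reliability = 0.9142.
Max component reliability = 0.9500.
Difference = 0.9142 − 0.9500 = -0.036.

-0.036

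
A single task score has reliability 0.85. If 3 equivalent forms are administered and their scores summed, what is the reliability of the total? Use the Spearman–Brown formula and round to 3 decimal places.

0.944

ρ_k = kρ / (1 + (k−1)ρ) = 3·0.85 / (1 + 2·0.85) = 2.550 / 2.700 = 0.944.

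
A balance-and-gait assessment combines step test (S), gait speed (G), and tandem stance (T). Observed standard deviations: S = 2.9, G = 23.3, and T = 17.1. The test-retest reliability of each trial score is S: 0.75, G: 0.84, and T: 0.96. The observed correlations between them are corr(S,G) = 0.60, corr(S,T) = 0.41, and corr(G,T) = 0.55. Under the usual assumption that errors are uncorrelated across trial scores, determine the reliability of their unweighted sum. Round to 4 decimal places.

0.9283

Var(S+G+T) = 2.9² + 23.3² + 17.1² + 2·[2.9·23.3·0.60 + 2.9·17.1·0.41 + 23.3·17.1·0.55] = 843.71 + 560.021 = 1403.73.
With uncorrelated errors the cross-covariances are all true-score covariance, so they carry over unchanged; only the diagonal terms shrink to ρᵢσᵢ².
True-score variance = [2.9²·0.75 + 23.3²·0.84 + 17.1²·0.96] + 560.021 = 743.049 + 560.021 = 1303.07.
Reliability = 1303.07 / 1403.73 = 0.9283.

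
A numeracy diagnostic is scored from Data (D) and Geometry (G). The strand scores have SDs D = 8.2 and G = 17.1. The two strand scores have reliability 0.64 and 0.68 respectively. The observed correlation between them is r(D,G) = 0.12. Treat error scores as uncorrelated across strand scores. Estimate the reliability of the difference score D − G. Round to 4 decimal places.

Var(D−G) = 8.2² + 17.1² − 2·8.2·17.1·0.12 = 359.65 − 33.6528 = 325.997.
Because errors are independent across components, Cov(Tᵢ,Tⱼ) = Cov(Xᵢ,Xⱼ); the off-diagonal part of the true-score variance is the same as above.
True-score variance = [8.2²·0.64 + 17.1²·0.68] − 33.6528 = 241.872 − 33.6528 = 208.22.
Reliability = 208.22 / 325.997 = 0.6387.

0.6387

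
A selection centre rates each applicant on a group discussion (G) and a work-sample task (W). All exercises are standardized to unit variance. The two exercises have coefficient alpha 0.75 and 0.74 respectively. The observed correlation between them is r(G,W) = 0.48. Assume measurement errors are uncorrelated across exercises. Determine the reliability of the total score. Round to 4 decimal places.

0.8277

Var(G+W) = 2 + 2·[0.48] = 2 + 0.96 = 2.96.
With uncorrelated errors the cross-covariances are all true-score covariance, so they carry over unchanged; only the diagonal terms shrink to ρᵢσᵢ².
True-score variance = [0.75 + 0.74] + 0.96 = 1.49 + 0.96 = 2.45.
Reliability = 2.45 / 2.96 = 0.8277.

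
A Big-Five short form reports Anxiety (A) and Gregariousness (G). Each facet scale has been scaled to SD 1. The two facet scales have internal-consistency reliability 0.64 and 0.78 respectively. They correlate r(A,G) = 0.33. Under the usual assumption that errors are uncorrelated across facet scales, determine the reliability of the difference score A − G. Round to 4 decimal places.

Var(A−G) = 1 + 1 − 2·0.33 = 2 − 0.66 = 1.34.
Because errors are independent across components, Cov(Tᵢ,Tⱼ) = Cov(Xᵢ,Xⱼ); the off-diagonal part of the true-score variance is the same as above.
True-score variance = [0.64 + 0.78] − 0.66 = 1.42 − 0.66 = 0.76.
Reliability = 0.76 / 1.34 = 0.5672.

0.5672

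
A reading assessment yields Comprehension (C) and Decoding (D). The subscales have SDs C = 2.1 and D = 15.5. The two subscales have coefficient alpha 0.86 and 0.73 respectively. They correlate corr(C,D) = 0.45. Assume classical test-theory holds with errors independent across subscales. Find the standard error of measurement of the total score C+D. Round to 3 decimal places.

8.092

Var(total) = 244.66 + 29.295 = 273.955.
True-score variance = 179.175 + 29.295 = 208.47, so reliability = 0.7610.
Error variance = 273.955 − 208.47 = 65.4849; SEM = √65.4849 = 8.092.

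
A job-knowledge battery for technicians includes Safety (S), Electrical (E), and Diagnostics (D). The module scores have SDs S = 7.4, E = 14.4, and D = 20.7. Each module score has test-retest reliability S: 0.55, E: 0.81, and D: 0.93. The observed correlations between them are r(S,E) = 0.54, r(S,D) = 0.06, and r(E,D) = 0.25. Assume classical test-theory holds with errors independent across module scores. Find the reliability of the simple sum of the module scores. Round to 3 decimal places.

0.903

Var(S+E+D) = 7.4² + 14.4² + 20.7² + 2·[7.4·14.4·0.54 + 7.4·20.7·0.06 + 14.4·20.7·0.25] = 690.61 + 282.506 = 973.116.
Because errors are independent across components, Cov(Tᵢ,Tⱼ) = Cov(Xᵢ,Xⱼ); the off-diagonal part of the true-score variance is the same as above.
True-score variance = [7.4²·0.55 + 14.4²·0.81 + 20.7²·0.93] + 282.506 = 596.575 + 282.506 = 879.082.
Reliability = 879.082 / 973.116 = 0.903.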